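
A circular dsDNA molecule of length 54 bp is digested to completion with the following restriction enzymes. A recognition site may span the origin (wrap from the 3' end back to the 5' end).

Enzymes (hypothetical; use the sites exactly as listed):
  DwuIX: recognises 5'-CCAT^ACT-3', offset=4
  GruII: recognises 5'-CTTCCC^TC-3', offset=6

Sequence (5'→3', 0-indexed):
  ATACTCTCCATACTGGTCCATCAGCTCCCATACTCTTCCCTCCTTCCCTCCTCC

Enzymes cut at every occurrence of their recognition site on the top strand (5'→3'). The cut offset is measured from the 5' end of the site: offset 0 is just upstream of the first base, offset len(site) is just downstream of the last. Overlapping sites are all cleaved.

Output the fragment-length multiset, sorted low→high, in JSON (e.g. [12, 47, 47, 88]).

Scan for sites:
  DwuIX (CCATACT, off=4): starts [7, 27, 52] → cuts [2, 11, 31]
  GruII (CTTCCCTC, off=6): starts [34, 42] → cuts [40, 48]

All cut coordinates (distinct, sorted): [2, 11, 31, 40, 48]

Fragments:
  2→11: 9 bp
  11→31: 20 bp
  31→40: 9 bp
  40→48: 8 bp
  48→2 (wrap): 54-48+2 = 8 bp

[8,8,9,9,20]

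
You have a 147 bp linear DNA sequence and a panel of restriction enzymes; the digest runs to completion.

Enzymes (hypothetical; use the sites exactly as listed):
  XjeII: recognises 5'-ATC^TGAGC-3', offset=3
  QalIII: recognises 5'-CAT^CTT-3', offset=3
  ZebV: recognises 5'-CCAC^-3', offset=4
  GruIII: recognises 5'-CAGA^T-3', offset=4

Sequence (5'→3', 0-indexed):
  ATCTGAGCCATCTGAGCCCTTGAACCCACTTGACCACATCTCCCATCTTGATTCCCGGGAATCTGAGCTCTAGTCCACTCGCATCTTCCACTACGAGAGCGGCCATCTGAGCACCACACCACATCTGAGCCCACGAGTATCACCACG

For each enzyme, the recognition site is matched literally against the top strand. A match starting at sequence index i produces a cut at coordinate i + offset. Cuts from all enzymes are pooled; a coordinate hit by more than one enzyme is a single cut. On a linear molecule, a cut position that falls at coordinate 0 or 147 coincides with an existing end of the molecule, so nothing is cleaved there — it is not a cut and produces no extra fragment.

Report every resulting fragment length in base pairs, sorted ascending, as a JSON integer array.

[1,3,3,5,6,7,8,9,9,9,10,12,15,16,17,17]

Scan for sites:
  XjeII (ATCTGAGC, off=3): starts [0, 9, 60, 104, 122] → cuts [3, 12, 63, 107, 125]
  QalIII (CATCTT, off=3): starts [43, 81] → cuts [46, 84]
  ZebV (CCAC, off=4): starts [25, 33, 74, 87, 113, 118, 130, 142] → cuts [29, 37, 78, 91, 117, 122, 134, 146]
  GruIII (CAGAT, off=4): no sites

All cut coordinates (distinct, sorted): [3, 12, 29, 37, 46, 63, 78, 84, 91, 107, 117, 122, 125, 134, 146]

Fragments:
  [0,3): 3 bp
  [3,12): 9 bp
  [12,29): 17 bp
  [29,37): 8 bp
  [37,46): 9 bp
  [46,63): 17 bp
  [63,78): 15 bp
  [78,84): 6 bp
  [84,91): 7 bp
  [91,107): 16 bp
  [107,117): 10 bp
  [117,122): 5 bp
  [122,125): 3 bp
  [125,134): 9 bp
  [134,146): 12 bp
  [146,147): 1 bp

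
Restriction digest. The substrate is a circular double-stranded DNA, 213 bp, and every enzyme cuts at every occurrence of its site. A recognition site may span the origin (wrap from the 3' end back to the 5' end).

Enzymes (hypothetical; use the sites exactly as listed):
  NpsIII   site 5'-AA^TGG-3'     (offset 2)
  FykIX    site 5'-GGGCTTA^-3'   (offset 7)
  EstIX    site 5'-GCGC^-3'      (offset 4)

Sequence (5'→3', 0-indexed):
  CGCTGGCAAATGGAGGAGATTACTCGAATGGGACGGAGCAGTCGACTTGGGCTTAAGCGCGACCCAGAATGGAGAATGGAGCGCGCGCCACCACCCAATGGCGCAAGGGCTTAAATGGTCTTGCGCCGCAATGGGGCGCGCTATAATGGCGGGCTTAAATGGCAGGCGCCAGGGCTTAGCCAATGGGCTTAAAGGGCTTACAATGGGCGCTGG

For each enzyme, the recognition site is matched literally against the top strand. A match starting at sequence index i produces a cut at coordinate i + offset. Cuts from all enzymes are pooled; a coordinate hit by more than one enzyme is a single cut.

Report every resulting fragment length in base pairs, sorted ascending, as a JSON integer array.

[2,2,2,2,2,3,5,5,5,5,6,6,7,7,7,8,8,8,9,9,9,9,10,10,11,11,18,27]

Scan for sites:
  NpsIII (AATGG, off=2): starts [8, 26, 67, 74, 96, 113, 129, 144, 157, 181, 201] → cuts [10, 28, 69, 76, 98, 115, 131, 146, 159, 183, 203]
  FykIX (GGGCTTA, off=7): starts [48, 106, 150, 171, 184, 193] → cuts [55, 113, 157, 178, 191, 200]
  EstIX (GCGC, off=4): starts [56, 80, 82, 84, 100, 122, 135, 137, 165, 206, 212] → cuts [3, 60, 84, 86, 88, 104, 126, 139, 141, 169, 210]

All cut coordinates (distinct, sorted): [3, 10, 28, 55, 60, 69, 76, 84, 86, 88, 98, 104, 113, 115, 126, 131, 139, 141, 146, 157, 159, 169, 178, 183, 191, 200, 203, 210]

Fragment lengths:
  3→10: 7 bp
  10→28: 18 bp
  28→55: 27 bp
  55→60: 5 bp
  60→69: 9 bp
  69→76: 7 bp
  76→84: 8 bp
  84→86: 2 bp
  86→88: 2 bp
  88→98: 10 bp
  98→104: 6 bp
  104→113: 9 bp
  113→115: 2 bp
  115→126: 11 bp
  126→131: 5 bp
  131→139: 8 bp
  139→141: 2 bp
  141→146: 5 bp
  146→157: 11 bp
  157→159: 2 bp
  159→169: 10 bp
  169→178: 9 bp
  178→183: 5 bp
  183→191: 8 bp
  191→200: 9 bp
  200→203: 3 bp
  203→210: 7 bp
  210→3 (wrap): 213-210+3 = 6 bp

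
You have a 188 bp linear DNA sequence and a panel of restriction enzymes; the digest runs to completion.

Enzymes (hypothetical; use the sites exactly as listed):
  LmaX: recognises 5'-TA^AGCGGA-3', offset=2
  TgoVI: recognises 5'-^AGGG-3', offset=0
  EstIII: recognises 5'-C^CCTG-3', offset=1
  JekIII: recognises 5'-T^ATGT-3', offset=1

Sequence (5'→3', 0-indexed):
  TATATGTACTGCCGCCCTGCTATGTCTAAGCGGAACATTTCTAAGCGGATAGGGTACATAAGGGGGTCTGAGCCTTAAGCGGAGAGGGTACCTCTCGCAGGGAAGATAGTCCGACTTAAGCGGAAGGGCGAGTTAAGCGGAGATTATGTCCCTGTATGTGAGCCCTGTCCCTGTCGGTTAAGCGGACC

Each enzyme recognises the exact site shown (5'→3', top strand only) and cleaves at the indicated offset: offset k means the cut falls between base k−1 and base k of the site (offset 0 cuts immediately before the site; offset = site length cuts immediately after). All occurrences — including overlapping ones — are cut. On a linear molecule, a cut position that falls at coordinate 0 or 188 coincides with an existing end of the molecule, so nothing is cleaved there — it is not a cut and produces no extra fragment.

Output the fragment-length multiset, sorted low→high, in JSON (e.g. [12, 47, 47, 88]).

[3,5,5,6,6,6,7,7,7,8,8,10,10,11,11,12,14,15,17,20]

Site scan:
  LmaX (TAAGCGGA, off=2): starts [26, 41, 75, 116, 133, 178] → cuts [28, 43, 77, 118, 135, 180]
  TgoVI (AGGG, off=0): starts [50, 60, 84, 98, 124] → cuts [50, 60, 84, 98, 124]
  EstIII (CCCTG, off=1): starts [14, 149, 162, 168] → cuts [15, 150, 163, 169]
  JekIII (TATGT, off=1): starts [2, 20, 144, 154] → cuts [3, 21, 145, 155]

All cut coordinates (distinct, sorted): [3, 15, 21, 28, 43, 50, 60, 77, 84, 98, 118, 124, 135, 145, 150, 155, 163, 169, 180]

Fragments:
  [0,3): 3 bp
  [3,15): 12 bp
  [15,21): 6 bp
  [21,28): 7 bp
  [28,43): 15 bp
  [43,50): 7 bp
  [50,60): 10 bp
  [60,77): 17 bp
  [77,84): 7 bp
  [84,98): 14 bp
  [98,118): 20 bp
  [118,124): 6 bp
  [124,135): 11 bp
  [135,145): 10 bp
  [145,150): 5 bp
  [150,155): 5 bp
  [155,163): 8 bp
  [163,169): 6 bp
  [169,180): 11 bp
  [180,188): 8 bp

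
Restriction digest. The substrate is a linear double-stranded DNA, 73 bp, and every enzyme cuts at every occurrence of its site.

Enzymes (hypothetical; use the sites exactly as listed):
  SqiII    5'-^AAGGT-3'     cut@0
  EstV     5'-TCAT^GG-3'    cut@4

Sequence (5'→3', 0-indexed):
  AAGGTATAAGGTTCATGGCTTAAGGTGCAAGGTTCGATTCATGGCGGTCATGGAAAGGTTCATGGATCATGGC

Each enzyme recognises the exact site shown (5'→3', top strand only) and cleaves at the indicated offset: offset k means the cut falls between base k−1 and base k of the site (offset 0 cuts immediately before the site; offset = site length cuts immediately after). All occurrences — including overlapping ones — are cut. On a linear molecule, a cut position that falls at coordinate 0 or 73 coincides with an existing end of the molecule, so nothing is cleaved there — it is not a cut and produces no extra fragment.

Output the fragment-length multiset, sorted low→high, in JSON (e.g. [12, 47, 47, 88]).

Scan for sites:
  SqiII (AAGGT, off=0): starts [0, 7, 21, 28, 54] → cuts [7, 21, 28, 54] (position 0 is a terminus of the linear molecule — no cut)
  EstV (TCATGG, off=4): starts [12, 38, 47, 59, 66] → cuts [16, 42, 51, 63, 70]

Pooled cuts: [7, 16, 21, 28, 42, 51, 54, 63, 70]

Fragment lengths:
  [0,7): 7 bp
  [7,16): 9 bp
  [16,21): 5 bp
  [21,28): 7 bp
  [28,42): 14 bp
  [42,51): 9 bp
  [51,54): 3 bp
  [54,63): 9 bp
  [63,70): 7 bp
  [70,73): 3 bp

[3,3,5,7,7,7,9,9,9,14]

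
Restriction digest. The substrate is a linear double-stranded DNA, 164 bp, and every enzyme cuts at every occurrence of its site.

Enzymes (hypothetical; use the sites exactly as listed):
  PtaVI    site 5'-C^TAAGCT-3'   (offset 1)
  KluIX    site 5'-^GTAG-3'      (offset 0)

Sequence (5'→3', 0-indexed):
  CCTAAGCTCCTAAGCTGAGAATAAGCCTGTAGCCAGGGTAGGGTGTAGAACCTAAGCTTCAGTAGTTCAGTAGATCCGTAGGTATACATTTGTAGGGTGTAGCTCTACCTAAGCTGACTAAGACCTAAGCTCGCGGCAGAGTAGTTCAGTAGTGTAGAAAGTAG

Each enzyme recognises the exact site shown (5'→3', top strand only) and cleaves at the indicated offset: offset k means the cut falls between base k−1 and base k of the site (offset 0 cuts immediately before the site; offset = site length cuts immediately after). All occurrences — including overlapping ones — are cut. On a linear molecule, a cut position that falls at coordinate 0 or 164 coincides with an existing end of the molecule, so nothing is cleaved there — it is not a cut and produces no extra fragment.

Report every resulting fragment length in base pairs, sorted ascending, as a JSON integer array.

Per-enzyme occurrences:
  PtaVI (CTAAGCT, off=1): starts [1, 9, 51, 108, 124] → cuts [2, 10, 52, 109, 125]
  KluIX (GTAG, off=0): starts [28, 37, 44, 61, 69, 77, 91, 98, 140, 148, 153, 160] → cuts [28, 37, 44, 61, 69, 77, 91, 98, 140, 148, 153, 160]

All cut coordinates (distinct, sorted): [2, 10, 28, 37, 44, 52, 61, 69, 77, 91, 98, 109, 125, 140, 148, 153, 160]

Fragments:
  [0,2): 2 bp
  [2,10): 8 bp
  [10,28): 18 bp
  [28,37): 9 bp
  [37,44): 7 bp
  [44,52): 8 bp
  [52,61): 9 bp
  [61,69): 8 bp
  [69,77): 8 bp
  [77,91): 14 bp
  [91,98): 7 bp
  [98,109): 11 bp
  [109,125): 16 bp
  [125,140): 15 bp
  [140,148): 8 bp
  [148,153): 5 bp
  [153,160): 7 bp
  [160,164): 4 bp

[2,4,5,7,7,7,8,8,8,8,8,9,9,11,14,15,16,18]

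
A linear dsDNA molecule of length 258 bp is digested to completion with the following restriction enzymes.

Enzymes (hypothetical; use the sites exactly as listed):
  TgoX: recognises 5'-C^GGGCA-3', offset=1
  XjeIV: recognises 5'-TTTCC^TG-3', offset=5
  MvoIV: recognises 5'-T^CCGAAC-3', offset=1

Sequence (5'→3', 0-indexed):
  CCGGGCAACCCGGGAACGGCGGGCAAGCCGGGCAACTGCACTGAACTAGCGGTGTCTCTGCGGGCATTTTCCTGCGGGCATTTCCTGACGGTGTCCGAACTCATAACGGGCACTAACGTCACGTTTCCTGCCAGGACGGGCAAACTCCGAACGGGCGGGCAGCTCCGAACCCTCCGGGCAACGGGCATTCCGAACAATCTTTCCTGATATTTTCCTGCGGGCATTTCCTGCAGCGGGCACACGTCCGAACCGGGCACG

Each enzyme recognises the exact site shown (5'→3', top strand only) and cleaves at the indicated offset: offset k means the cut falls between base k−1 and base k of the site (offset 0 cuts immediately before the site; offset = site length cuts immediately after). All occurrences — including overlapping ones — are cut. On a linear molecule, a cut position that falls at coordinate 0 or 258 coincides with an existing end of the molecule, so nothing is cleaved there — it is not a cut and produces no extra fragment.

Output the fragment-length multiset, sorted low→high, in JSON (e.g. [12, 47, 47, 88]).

[2,3,3,6,7,7,7,7,8,9,9,9,9,10,10,10,10,11,11,11,13,15,18,21,32]

Per-enzyme occurrences:
  TgoX CGGGCA/1: at [1, 19, 28, 60, 74, 106, 136, 155, 174, 181, 217, 233, 250] ⇒ [2, 20, 29, 61, 75, 107, 137, 156, 175, 182, 218, 234, 251]
  XjeIV TTTCCTG/5: at [67, 80, 123, 199, 210, 223] ⇒ [72, 85, 128, 204, 215, 228]
  MvoIV TCCGAAC/1: at [93, 145, 163, 188, 243] ⇒ [94, 146, 164, 189, 244]

Pooled cuts: [2, 20, 29, 61, 72, 75, 85, 94, 107, 128, 137, 146, 156, 164, 175, 182, 189, 204, 215, 218, 228, 234, 244, 251]

Fragment lengths:
  [0,2): 2 bp
  [2,20): 18 bp
  [20,29): 9 bp
  [29,61): 32 bp
  [61,72): 11 bp
  [72,75): 3 bp
  [75,85): 10 bp
  [85,94): 9 bp
  [94,107): 13 bp
  [107,128): 21 bp
  [128,137): 9 bp
  [137,146): 9 bp
  [146,156): 10 bp
  [156,164): 8 bp
  [164,175): 11 bp
  [175,182): 7 bp
  [182,189): 7 bp
  [189,204): 15 bp
  [204,215): 11 bp
  [215,218): 3 bp
  [218,228): 10 bp
  [228,234): 6 bp
  [234,244): 10 bp
  [244,251): 7 bp
  [251,258): 7 bp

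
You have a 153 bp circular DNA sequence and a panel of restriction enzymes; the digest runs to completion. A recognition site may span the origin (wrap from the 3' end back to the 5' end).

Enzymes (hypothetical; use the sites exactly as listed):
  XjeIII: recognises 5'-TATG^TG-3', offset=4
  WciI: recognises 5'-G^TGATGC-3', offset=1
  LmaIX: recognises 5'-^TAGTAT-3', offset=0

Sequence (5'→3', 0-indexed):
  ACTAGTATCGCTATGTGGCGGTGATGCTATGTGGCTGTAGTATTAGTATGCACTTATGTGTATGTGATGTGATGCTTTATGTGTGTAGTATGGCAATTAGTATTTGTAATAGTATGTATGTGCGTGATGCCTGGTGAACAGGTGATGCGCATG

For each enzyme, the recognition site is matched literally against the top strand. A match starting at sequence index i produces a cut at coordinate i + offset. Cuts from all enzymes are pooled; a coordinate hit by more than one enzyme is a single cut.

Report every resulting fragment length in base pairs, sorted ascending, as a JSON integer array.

[4,4,5,6,6,6,6,10,11,12,12,12,13,13,15,18]

Per-enzyme occurrences:
  XjeIII TATGTG/4: at [11, 27, 54, 60, 77, 116] ⇒ [15, 31, 58, 64, 81, 120]
  WciI GTGATGC/1: at [20, 68, 123, 141] ⇒ [21, 69, 124, 142]
  LmaIX TAGTAT/0: at [2, 37, 43, 85, 97, 109] ⇒ [2, 37, 43, 85, 97, 109]

All cut coordinates (distinct, sorted): [2, 15, 21, 31, 37, 43, 58, 64, 69, 81, 85, 97, 109, 120, 124, 142]

Fragment lengths:
  2→15: 13 bp
  15→21: 6 bp
  21→31: 10 bp
  31→37: 6 bp
  37→43: 6 bp
  43→58: 15 bp
  58→64: 6 bp
  64→69: 5 bp
  69→81: 12 bp
  81→85: 4 bp
  85→97: 12 bp
  97→109: 12 bp
  109→120: 11 bp
  120→124: 4 bp
  124→142: 18 bp
  142→2 (wrap): 153-142+2 = 13 bp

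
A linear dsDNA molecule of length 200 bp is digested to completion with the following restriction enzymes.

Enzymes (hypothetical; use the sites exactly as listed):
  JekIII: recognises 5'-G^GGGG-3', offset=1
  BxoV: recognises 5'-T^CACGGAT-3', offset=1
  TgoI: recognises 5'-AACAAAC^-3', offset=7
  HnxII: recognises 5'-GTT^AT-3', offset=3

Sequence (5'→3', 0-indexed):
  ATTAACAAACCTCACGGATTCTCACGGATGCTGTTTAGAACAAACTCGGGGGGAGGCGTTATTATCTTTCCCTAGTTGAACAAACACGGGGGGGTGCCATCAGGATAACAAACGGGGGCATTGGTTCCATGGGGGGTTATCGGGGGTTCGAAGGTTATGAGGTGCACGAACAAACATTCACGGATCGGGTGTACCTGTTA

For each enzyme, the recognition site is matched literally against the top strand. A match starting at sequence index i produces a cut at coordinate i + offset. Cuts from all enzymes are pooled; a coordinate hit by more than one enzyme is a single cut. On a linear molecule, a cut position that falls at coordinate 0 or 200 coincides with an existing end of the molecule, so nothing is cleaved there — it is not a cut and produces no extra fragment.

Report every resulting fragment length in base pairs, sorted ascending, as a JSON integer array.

[1,1,1,1,1,2,3,3,3,4,6,10,10,11,14,17,19,22,23,23,25]

Site scan:
  JekIII (GGGGG, off=1): starts [47, 48, 87, 88, 89, 113, 130, 131, 141] → cuts [48, 49, 88, 89, 90, 114, 131, 132, 142]
  BxoV (TCACGGAT, off=1): starts [11, 21, 177] → cuts [12, 22, 178]
  TgoI (AACAAAC, off=7): starts [3, 38, 78, 106, 168] → cuts [10, 45, 85, 113, 175]
  HnxII (GTTAT, off=3): starts [57, 135, 153] → cuts [60, 138, 156]

All cut coordinates (distinct, sorted): [10, 12, 22, 45, 48, 49, 60, 85, 88, 89, 90, 113, 114, 131, 132, 138, 142, 156, 175, 178]

Fragments:
  [0,10): 10 bp
  [10,12): 2 bp
  [12,22): 10 bp
  [22,45): 23 bp
  [45,48): 3 bp
  [48,49): 1 bp
  [49,60): 11 bp
  [60,85): 25 bp
  [85,88): 3 bp
  [88,89): 1 bp
  [89,90): 1 bp
  [90,113): 23 bp
  [113,114): 1 bp
  [114,131): 17 bp
  [131,132): 1 bp
  [132,138): 6 bp
  [138,142): 4 bp
  [142,156): 14 bp
  [156,175): 19 bp
  [175,178): 3 bp
  [178,200): 22 bp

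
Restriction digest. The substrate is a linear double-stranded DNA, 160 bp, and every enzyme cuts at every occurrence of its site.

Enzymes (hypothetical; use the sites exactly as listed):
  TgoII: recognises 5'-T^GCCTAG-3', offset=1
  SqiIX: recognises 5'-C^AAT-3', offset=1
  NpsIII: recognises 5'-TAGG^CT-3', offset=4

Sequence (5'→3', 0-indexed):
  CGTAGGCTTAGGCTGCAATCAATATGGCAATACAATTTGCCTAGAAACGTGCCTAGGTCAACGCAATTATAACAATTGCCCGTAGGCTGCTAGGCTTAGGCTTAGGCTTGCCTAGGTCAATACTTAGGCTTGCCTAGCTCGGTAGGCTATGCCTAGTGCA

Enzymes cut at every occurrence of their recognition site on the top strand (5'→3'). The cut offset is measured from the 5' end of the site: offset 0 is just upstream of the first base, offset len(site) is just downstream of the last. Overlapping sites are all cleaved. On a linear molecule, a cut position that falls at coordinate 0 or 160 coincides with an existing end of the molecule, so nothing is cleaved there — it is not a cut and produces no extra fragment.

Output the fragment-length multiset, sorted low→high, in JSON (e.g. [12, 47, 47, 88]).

Per-enzyme occurrences:
  TgoII TGCCTAG/1: at [37, 49, 108, 130, 149] ⇒ [38, 50, 109, 131, 150]
  SqiIX CAAT/1: at [15, 19, 27, 32, 63, 72, 117] ⇒ [16, 20, 28, 33, 64, 73, 118]
  NpsIII TAGGCT/4: at [2, 8, 82, 90, 96, 102, 124, 142] ⇒ [6, 12, 86, 94, 100, 106, 128, 146]

Pooled cuts: [6, 12, 16, 20, 28, 33, 38, 50, 64, 73, 86, 94, 100, 106, 109, 118, 128, 131, 146, 150]

Fragment lengths:
  [0,6): 6 bp
  [6,12): 6 bp
  [12,16): 4 bp
  [16,20): 4 bp
  [20,28): 8 bp
  [28,33): 5 bp
  [33,38): 5 bp
  [38,50): 12 bp
  [50,64): 14 bp
  [64,73): 9 bp
  [73,86): 13 bp
  [86,94): 8 bp
  [94,100): 6 bp
  [100,106): 6 bp
  [106,109): 3 bp
  [109,118): 9 bp
  [118,128): 10 bp
  [128,131): 3 bp
  [131,146): 15 bp
  [146,150): 4 bp
  [150,160): 10 bp

[3,3,4,4,4,5,5,6,6,6,6,8,8,9,9,10,10,12,13,14,15]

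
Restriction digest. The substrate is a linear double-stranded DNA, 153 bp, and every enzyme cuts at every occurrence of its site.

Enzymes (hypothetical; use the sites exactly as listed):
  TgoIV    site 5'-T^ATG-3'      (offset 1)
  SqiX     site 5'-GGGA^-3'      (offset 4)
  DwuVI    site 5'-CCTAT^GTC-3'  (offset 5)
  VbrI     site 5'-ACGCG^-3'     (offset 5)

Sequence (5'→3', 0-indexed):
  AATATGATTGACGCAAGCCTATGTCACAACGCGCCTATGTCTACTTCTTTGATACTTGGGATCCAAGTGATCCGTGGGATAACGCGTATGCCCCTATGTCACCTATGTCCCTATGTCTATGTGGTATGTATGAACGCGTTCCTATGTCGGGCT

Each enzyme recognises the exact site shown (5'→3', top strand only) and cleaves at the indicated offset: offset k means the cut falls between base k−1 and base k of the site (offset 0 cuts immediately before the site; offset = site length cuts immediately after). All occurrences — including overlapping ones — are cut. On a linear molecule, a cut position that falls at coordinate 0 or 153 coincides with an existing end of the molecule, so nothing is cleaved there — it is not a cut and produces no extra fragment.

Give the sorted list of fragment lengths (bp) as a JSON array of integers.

[1,2,2,2,2,2,2,3,3,4,4,5,6,7,7,7,8,8,9,11,17,18,23]

Per-enzyme occurrences:
  TgoIV TATG/1: at [2, 19, 35, 86, 94, 103, 111, 117, 124, 128, 142] ⇒ [3, 20, 36, 87, 95, 104, 112, 118, 125, 129, 143]
  SqiX GGGA/4: at [57, 75] ⇒ [61, 79]
  DwuVI CCTATGTC/5: at [17, 33, 92, 101, 109, 140] ⇒ [22, 38, 97, 106, 114, 145]
  VbrI ACGCG/5: at [28, 81, 133] ⇒ [33, 86, 138]

All cut coordinates (distinct, sorted): [3, 20, 22, 33, 36, 38, 61, 79, 86, 87, 95, 97, 104, 106, 112, 114, 118, 125, 129, 138, 143, 145]

Fragments:
  [0,3): 3 bp
  [3,20): 17 bp
  [20,22): 2 bp
  [22,33): 11 bp
  [33,36): 3 bp
  [36,38): 2 bp
  [38,61): 23 bp
  [61,79): 18 bp
  [79,86): 7 bp
  [86,87): 1 bp
  [87,95): 8 bp
  [95,97): 2 bp
  [97,104): 7 bp
  [104,106): 2 bp
  [106,112): 6 bp
  [112,114): 2 bp
  [114,118): 4 bp
  [118,125): 7 bp
  [125,129): 4 bp
  [129,138): 9 bp
  [138,143): 5 bp
  [143,145): 2 bp
  [145,153): 8 bp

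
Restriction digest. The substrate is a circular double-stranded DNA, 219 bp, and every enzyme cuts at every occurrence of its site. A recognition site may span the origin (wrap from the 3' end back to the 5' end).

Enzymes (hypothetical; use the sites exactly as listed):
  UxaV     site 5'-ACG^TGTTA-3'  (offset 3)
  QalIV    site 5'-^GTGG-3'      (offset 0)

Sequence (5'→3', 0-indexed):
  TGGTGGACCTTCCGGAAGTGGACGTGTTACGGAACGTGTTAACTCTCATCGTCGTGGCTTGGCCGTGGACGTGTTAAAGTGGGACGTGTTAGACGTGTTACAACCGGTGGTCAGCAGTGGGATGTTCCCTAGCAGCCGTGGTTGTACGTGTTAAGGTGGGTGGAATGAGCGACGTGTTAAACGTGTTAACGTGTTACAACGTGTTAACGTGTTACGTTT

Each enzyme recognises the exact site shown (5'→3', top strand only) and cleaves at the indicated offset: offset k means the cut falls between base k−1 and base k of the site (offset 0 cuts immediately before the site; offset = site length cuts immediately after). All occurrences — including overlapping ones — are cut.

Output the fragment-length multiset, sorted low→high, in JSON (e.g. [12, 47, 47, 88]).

Per-enzyme occurrences:
  UxaV (ACGTGTTA, off=3): starts [21, 33, 68, 83, 92, 145, 171, 180, 188, 198, 206] → cuts [24, 36, 71, 86, 95, 148, 174, 183, 191, 201, 209]
  QalIV (GTGG, off=0): starts [2, 17, 53, 64, 78, 106, 116, 137, 155, 159] → cuts [2, 17, 53, 64, 78, 106, 116, 137, 155, 159]

All cut coordinates (distinct, sorted): [2, 17, 24, 36, 53, 64, 71, 78, 86, 95, 106, 116, 137, 148, 155, 159, 174, 183, 191, 201, 209]

Fragment lengths:
  2→17: 15 bp
  17→24: 7 bp
  24→36: 12 bp
  36→53: 17 bp
  53→64: 11 bp
  64→71: 7 bp
  71→78: 7 bp
  78→86: 8 bp
  86→95: 9 bp
  95→106: 11 bp
  106→116: 10 bp
  116→137: 21 bp
  137→148: 11 bp
  148→155: 7 bp
  155→159: 4 bp
  159→174: 15 bp
  174→183: 9 bp
  183→191: 8 bp
  191→201: 10 bp
  201→209: 8 bp
  209→2 (wrap): 219-209+2 = 12 bp

[4,7,7,7,7,8,8,8,9,9,10,10,11,11,11,12,12,15,15,17,21]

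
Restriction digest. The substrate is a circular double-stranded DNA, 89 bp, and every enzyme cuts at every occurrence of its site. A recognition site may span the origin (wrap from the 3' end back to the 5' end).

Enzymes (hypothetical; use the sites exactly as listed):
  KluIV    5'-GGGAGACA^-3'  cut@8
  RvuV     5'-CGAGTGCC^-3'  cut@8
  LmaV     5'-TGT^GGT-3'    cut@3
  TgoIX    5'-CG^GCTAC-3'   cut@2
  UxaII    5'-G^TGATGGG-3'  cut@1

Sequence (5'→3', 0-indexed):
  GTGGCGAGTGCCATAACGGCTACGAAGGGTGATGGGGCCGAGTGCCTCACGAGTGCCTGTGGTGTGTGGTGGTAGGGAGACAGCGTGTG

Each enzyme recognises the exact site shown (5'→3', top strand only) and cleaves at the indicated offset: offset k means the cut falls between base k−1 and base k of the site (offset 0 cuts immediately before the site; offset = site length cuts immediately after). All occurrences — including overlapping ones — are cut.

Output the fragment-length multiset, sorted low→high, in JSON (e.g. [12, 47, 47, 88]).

Site scan:
  KluIV GGGAGACA/8: at [74] ⇒ [82]
  RvuV CGAGTGCC/8: at [4, 38, 49] ⇒ [12, 46, 57]
  LmaV TGTGGT/3: at [57, 64, 85] ⇒ [60, 67, 88]
  TgoIX CGGCTAC/2: at [16] ⇒ [18]
  UxaII GTGATGGG/1: at [28] ⇒ [29]

Pooled cuts: [12, 18, 29, 46, 57, 60, 67, 82, 88]

Fragments:
  12→18: 6 bp
  18→29: 11 bp
  29→46: 17 bp
  46→57: 11 bp
  57→60: 3 bp
  60→67: 7 bp
  67→82: 15 bp
  82→88: 6 bp
  88→12 (wrap): 89-88+12 = 13 bp

[3,6,6,7,11,11,13,15,17]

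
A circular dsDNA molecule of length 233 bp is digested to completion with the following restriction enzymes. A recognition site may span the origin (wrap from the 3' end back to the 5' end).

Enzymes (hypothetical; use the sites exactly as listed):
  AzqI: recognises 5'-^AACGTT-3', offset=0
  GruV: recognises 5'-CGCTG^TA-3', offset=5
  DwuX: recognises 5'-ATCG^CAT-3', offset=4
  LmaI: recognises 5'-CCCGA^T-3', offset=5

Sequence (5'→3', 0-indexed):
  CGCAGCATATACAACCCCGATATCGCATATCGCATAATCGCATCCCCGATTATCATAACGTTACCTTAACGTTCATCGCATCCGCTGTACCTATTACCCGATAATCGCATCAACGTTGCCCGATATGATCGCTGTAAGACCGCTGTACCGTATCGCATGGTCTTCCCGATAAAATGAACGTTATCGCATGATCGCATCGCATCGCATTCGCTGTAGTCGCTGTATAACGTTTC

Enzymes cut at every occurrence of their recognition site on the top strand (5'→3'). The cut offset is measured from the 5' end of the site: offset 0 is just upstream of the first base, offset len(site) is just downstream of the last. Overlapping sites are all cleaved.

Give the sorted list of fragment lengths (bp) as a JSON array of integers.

[3,4,5,5,5,6,7,7,7,8,8,9,9,9,9,10,10,11,11,11,11,12,14,14,28]

Scan for sites:
  AzqI AACGTT/0: at [56, 67, 111, 176, 225] ⇒ [56, 67, 111, 176, 225]
  GruV CGCTGTA/5: at [82, 129, 140, 208, 217] ⇒ [87, 134, 145, 213, 222]
  DwuX ATCGCAT/4: at [21, 28, 36, 74, 103, 151, 182, 190, 195, 200] ⇒ [25, 32, 40, 78, 107, 155, 186, 194, 199, 204]
  LmaI CCCGAT/5: at [15, 44, 96, 118, 164] ⇒ [20, 49, 101, 123, 169]

Pooled cuts: [20, 25, 32, 40, 49, 56, 67, 78, 87, 101, 107, 111, 123, 134, 145, 155, 169, 176, 186, 194, 199, 204, 213, 222, 225]

Fragment lengths:
  20→25: 5 bp
  25→32: 7 bp
  32→40: 8 bp
  40→49: 9 bp
  49→56: 7 bp
  56→67: 11 bp
  67→78: 11 bp
  78→87: 9 bp
  87→101: 14 bp
  101→107: 6 bp
  107→111: 4 bp
  111→123: 12 bp
  123→134: 11 bp
  134→145: 11 bp
  145→155: 10 bp
  155→169: 14 bp
  169→176: 7 bp
  176→186: 10 bp
  186→194: 8 bp
  194→199: 5 bp
  199→204: 5 bp
  204→213: 9 bp
  213→222: 9 bp
  222→225: 3 bp
  225→20 (wrap): 233-225+20 = 28 bp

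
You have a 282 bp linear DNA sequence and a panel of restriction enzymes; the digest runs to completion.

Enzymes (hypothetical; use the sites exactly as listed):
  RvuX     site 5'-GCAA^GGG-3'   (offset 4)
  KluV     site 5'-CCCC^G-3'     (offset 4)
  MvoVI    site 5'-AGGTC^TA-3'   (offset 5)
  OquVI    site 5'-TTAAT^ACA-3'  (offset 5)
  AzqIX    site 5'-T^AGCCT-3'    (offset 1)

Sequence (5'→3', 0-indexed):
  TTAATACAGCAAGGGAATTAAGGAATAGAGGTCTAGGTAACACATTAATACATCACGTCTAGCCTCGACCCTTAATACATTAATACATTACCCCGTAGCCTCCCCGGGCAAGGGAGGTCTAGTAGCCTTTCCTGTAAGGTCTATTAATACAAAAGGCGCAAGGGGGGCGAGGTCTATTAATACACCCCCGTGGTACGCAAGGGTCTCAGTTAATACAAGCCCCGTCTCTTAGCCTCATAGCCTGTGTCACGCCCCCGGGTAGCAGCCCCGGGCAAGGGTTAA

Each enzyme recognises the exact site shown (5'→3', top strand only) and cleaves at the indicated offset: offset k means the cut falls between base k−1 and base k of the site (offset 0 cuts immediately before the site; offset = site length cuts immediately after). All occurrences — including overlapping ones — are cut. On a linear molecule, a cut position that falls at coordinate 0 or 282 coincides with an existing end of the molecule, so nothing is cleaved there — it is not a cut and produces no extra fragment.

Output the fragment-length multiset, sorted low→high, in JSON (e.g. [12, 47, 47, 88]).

[2,4,5,6,6,7,7,7,7,7,8,8,8,8,9,9,10,11,11,13,13,13,14,16,16,18,18,21]

Site scan:
  RvuX (GCAAGGG, off=4): starts [8, 107, 157, 196, 271] → cuts [12, 111, 161, 200, 275]
  KluV (CCCCG, off=4): starts [90, 101, 185, 219, 252, 265] → cuts [94, 105, 189, 223, 256, 269]
  MvoVI (AGGTCTA, off=5): starts [28, 114, 136, 169] → cuts [33, 119, 141, 174]
  OquVI (TTAATACA, off=5): starts [0, 44, 71, 79, 143, 176, 209] → cuts [5, 49, 76, 84, 148, 181, 214]
  AzqIX (TAGCCT, off=1): starts [59, 95, 122, 229, 237] → cuts [60, 96, 123, 230, 238]

Pooled cuts: [5, 12, 33, 49, 60, 76, 84, 94, 96, 105, 111, 119, 123, 141, 148, 161, 174, 181, 189, 200, 214, 223, 230, 238, 256, 269, 275]

Fragments:
  [0,5): 5 bp
  [5,12): 7 bp
  [12,33): 21 bp
  [33,49): 16 bp
  [49,60): 11 bp
  [60,76): 16 bp
  [76,84): 8 bp
  [84,94): 10 bp
  [94,96): 2 bp
  [96,105): 9 bp
  [105,111): 6 bp
  [111,119): 8 bp
  [119,123): 4 bp
  [123,141): 18 bp
  [141,148): 7 bp
  [148,161): 13 bp
  [161,174): 13 bp
  [174,181): 7 bp
  [181,189): 8 bp
  [189,200): 11 bp
  [200,214): 14 bp
  [214,223): 9 bp
  [223,230): 7 bp
  [230,238): 8 bp
  [238,256): 18 bp
  [256,269): 13 bp
  [269,275): 6 bp
  [275,282): 7 bp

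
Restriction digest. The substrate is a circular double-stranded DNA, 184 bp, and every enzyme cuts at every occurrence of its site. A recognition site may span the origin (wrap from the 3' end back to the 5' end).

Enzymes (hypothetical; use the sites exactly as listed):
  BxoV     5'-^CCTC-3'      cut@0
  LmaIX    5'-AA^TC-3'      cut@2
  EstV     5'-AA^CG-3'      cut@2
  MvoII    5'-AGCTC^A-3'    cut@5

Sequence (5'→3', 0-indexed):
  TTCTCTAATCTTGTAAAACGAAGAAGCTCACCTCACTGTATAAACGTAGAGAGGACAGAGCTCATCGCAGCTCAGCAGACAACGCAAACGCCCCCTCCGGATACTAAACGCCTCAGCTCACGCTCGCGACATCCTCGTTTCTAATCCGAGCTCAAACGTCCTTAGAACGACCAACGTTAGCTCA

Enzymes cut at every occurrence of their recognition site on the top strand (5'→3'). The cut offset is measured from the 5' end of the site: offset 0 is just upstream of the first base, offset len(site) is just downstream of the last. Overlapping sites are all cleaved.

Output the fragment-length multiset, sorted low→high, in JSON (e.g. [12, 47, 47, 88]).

[1,2,3,5,6,7,9,9,9,9,9,10,10,11,11,12,13,14,15,19]

Site scan:
  BxoV CCTC/0: at [30, 93, 110, 132] ⇒ [30, 93, 110, 132]
  LmaIX AATC/2: at [6, 142] ⇒ [8, 144]
  EstV AACG/2: at [16, 42, 80, 86, 106, 154, 165, 172] ⇒ [18, 44, 82, 88, 108, 156, 167, 174]
  MvoII AGCTCA/5: at [24, 58, 68, 114, 148, 178] ⇒ [29, 63, 73, 119, 153, 183]

Pooled cuts: [8, 18, 29, 30, 44, 63, 73, 82, 88, 93, 108, 110, 119, 132, 144, 153, 156, 167, 174, 183]

Fragment lengths:
  8→18: 10 bp
  18→29: 11 bp
  29→30: 1 bp
  30→44: 14 bp
  44→63: 19 bp
  63→73: 10 bp
  73→82: 9 bp
  82→88: 6 bp
  88→93: 5 bp
  93→108: 15 bp
  108→110: 2 bp
  110→119: 9 bp
  119→132: 13 bp
  132→144: 12 bp
  144→153: 9 bp
  153→156: 3 bp
  156→167: 11 bp
  167→174: 7 bp
  174→183: 9 bp
  183→8 (wrap): 184-183+8 = 9 bp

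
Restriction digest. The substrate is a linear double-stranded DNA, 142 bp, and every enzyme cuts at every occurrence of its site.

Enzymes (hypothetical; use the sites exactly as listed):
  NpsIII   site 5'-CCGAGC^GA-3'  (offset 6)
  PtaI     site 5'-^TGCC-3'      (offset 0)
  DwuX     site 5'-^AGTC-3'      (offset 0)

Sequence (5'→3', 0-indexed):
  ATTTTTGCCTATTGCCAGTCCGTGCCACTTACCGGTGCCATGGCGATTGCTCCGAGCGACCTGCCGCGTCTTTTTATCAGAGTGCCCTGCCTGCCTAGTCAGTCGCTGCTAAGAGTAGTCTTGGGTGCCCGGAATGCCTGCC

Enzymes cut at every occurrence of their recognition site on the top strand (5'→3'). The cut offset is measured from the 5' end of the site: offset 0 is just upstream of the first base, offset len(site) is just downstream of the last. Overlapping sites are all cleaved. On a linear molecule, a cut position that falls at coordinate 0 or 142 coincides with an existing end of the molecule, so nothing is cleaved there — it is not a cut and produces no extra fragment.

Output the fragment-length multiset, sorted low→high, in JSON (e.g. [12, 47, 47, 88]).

[4,4,4,4,4,4,5,5,5,6,7,9,9,13,16,21,22]

Scan for sites:
  NpsIII (CCGAGCGA, off=6): starts [51] → cuts [57]
  PtaI (TGCC, off=0): starts [5, 12, 22, 35, 61, 82, 87, 91, 125, 134, 138] → cuts [5, 12, 22, 35, 61, 82, 87, 91, 125, 134, 138]
  DwuX (AGTC, off=0): starts [16, 96, 100, 116] → cuts [16, 96, 100, 116]

All cut coordinates (distinct, sorted): [5, 12, 16, 22, 35, 57, 61, 82, 87, 91, 96, 100, 116, 125, 134, 138]

Fragments:
  [0,5): 5 bp
  [5,12): 7 bp
  [12,16): 4 bp
  [16,22): 6 bp
  [22,35): 13 bp
  [35,57): 22 bp
  [57,61): 4 bp
  [61,82): 21 bp
  [82,87): 5 bp
  [87,91): 4 bp
  [91,96): 5 bp
  [96,100): 4 bp
  [100,116): 16 bp
  [116,125): 9 bp
  [125,134): 9 bp
  [134,138): 4 bp
  [138,142): 4 bp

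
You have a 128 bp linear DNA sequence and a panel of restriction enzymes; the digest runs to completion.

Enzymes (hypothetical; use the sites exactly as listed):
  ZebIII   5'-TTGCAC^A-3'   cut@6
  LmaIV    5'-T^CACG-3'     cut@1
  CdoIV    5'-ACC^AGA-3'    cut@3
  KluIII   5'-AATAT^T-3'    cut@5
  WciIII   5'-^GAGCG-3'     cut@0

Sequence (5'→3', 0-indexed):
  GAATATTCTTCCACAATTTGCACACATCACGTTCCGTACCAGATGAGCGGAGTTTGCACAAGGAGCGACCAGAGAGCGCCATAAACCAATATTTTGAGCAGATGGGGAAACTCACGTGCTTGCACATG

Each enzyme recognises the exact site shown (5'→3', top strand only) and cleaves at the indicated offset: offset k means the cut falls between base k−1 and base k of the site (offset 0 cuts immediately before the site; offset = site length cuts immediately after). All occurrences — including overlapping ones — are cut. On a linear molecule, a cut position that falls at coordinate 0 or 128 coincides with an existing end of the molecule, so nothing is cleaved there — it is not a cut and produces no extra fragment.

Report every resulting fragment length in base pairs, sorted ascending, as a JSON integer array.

Per-enzyme occurrences:
  ZebIII TTGCACA/6: at [17, 53, 119] ⇒ [23, 59, 125]
  LmaIV TCACG/1: at [26, 111] ⇒ [27, 112]
  CdoIV ACCAGA/3: at [37, 67] ⇒ [40, 70]
  KluIII AATATT/5: at [1, 87] ⇒ [6, 92]
  WciIII GAGCG/0: at [44, 62, 73] ⇒ [44, 62, 73]

Pooled cuts: [6, 23, 27, 40, 44, 59, 62, 70, 73, 92, 112, 125]

Fragment lengths:
  [0,6): 6 bp
  [6,23): 17 bp
  [23,27): 4 bp
  [27,40): 13 bp
  [40,44): 4 bp
  [44,59): 15 bp
  [59,62): 3 bp
  [62,70): 8 bp
  [70,73): 3 bp
  [73,92): 19 bp
  [92,112): 20 bp
  [112,125): 13 bp
  [125,128): 3 bp

[3,3,3,4,4,6,8,13,13,15,17,19,20]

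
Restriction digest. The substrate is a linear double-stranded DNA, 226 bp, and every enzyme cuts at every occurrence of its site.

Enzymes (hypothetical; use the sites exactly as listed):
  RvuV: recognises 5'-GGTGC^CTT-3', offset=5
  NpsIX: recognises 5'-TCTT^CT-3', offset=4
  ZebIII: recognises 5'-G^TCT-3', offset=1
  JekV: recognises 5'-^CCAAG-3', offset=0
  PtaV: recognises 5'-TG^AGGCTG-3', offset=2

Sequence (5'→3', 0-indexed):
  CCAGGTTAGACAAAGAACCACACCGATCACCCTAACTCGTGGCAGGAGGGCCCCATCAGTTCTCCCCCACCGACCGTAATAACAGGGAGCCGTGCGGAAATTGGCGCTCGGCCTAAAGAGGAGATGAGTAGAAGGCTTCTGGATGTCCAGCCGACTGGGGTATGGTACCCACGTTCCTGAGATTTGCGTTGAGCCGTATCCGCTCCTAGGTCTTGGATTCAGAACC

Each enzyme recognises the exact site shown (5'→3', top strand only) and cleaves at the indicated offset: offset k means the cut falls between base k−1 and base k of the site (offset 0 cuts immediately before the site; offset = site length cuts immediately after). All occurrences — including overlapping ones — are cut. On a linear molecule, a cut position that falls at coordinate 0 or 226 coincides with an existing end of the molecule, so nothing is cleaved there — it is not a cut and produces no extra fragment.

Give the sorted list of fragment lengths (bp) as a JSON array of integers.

Site scan:
  RvuV (GGTGCCTT, off=5): no sites
  NpsIX (TCTTCT, off=4): no sites
  ZebIII GTCT/1: at [209] ⇒ [210]
  JekV (CCAAG, off=0): no sites
  PtaV (TGAGGCTG, off=2): no sites

All cut coordinates (distinct, sorted): [210]

Fragments:
  [0,210): 210 bp
  [210,226): 16 bp

[16,210]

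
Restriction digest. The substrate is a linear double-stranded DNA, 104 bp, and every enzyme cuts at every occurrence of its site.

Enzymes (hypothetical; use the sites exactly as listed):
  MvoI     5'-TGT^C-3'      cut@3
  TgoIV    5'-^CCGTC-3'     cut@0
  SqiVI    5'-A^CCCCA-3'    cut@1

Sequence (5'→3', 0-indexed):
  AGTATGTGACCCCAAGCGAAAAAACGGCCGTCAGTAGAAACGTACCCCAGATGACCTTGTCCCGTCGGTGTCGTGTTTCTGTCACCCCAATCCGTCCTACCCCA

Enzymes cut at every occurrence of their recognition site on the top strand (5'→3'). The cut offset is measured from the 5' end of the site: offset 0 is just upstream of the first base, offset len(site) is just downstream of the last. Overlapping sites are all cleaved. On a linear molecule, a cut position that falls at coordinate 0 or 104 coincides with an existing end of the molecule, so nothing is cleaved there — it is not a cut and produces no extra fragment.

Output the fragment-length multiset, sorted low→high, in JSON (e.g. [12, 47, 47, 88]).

Per-enzyme occurrences:
  MvoI (TGTC, off=3): starts [57, 68, 79] → cuts [60, 71, 82]
  TgoIV (CCGTC, off=0): starts [27, 61, 91] → cuts [27, 61, 91]
  SqiVI (ACCCCA, off=1): starts [8, 43, 83, 98] → cuts [9, 44, 84, 99]

All cut coordinates (distinct, sorted): [9, 27, 44, 60, 61, 71, 82, 84, 91, 99]

Fragment lengths:
  [0,9): 9 bp
  [9,27): 18 bp
  [27,44): 17 bp
  [44,60): 16 bp
  [60,61): 1 bp
  [61,71): 10 bp
  [71,82): 11 bp
  [82,84): 2 bp
  [84,91): 7 bp
  [91,99): 8 bp
  [99,104): 5 bp

[1,2,5,7,8,9,10,11,16,17,18]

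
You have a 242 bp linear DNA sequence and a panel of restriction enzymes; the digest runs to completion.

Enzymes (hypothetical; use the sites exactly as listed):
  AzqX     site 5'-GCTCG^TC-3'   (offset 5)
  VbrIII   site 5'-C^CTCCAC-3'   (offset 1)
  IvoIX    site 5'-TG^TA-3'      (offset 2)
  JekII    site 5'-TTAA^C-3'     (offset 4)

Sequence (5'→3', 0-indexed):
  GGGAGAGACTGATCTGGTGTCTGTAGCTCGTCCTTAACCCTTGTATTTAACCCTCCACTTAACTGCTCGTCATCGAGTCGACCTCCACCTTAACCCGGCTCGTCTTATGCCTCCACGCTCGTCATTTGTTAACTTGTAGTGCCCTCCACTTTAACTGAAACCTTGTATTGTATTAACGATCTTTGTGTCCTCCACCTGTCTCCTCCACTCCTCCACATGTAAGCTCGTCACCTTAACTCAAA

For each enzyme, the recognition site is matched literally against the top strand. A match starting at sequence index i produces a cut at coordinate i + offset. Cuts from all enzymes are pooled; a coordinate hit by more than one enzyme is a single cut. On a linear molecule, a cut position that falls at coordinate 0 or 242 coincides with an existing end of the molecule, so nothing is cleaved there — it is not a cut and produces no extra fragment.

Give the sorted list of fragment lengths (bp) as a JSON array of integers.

[2,4,5,6,6,6,7,7,7,7,7,8,8,8,9,9,9,10,11,11,11,11,11,13,13,13,23]

Site scan:
  AzqX GCTCGTC/5: at [25, 64, 97, 116, 222] ⇒ [30, 69, 102, 121, 227]
  VbrIII CCTCCAC/1: at [51, 81, 109, 142, 188, 201, 209] ⇒ [52, 82, 110, 143, 189, 202, 210]
  IvoIX TGTA/2: at [21, 41, 134, 163, 168, 217] ⇒ [23, 43, 136, 165, 170, 219]
  JekII TTAAC/4: at [33, 46, 58, 89, 128, 150, 172, 232] ⇒ [37, 50, 62, 93, 132, 154, 176, 236]

All cut coordinates (distinct, sorted): [23, 30, 37, 43, 50, 52, 62, 69, 82, 93, 102, 110, 121, 132, 136, 143, 154, 165, 170, 176, 189, 202, 210, 219, 227, 236]

Fragment lengths:
  [0,23): 23 bp
  [23,30): 7 bp
  [30,37): 7 bp
  [37,43): 6 bp
  [43,50): 7 bp
  [50,52): 2 bp
  [52,62): 10 bp
  [62,69): 7 bp
  [69,82): 13 bp
  [82,93): 11 bp
  [93,102): 9 bp
  [102,110): 8 bp
  [110,121): 11 bp
  [121,132): 11 bp
  [132,136): 4 bp
  [136,143): 7 bp
  [143,154): 11 bp
  [154,165): 11 bp
  [165,170): 5 bp
  [170,176): 6 bp
  [176,189): 13 bp
  [189,202): 13 bp
  [202,210): 8 bp
  [210,219): 9 bp
  [219,227): 8 bp
  [227,236): 9 bp
  [236,242): 6 bp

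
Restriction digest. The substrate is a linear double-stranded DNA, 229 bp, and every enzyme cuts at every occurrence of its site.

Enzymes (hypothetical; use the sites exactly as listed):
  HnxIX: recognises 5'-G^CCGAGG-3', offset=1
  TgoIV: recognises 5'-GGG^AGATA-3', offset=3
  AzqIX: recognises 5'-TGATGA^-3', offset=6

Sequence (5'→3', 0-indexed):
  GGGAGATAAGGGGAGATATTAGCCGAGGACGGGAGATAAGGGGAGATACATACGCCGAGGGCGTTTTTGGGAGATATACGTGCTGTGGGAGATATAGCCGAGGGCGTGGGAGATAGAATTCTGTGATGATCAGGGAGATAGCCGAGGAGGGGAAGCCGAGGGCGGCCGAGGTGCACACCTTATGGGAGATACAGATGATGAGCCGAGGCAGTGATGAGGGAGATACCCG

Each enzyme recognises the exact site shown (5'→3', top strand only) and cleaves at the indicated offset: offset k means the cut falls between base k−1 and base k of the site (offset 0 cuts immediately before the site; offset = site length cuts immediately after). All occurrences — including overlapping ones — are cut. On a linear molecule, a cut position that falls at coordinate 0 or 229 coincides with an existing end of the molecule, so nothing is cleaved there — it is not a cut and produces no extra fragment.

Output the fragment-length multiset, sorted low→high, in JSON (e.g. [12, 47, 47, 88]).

Per-enzyme occurrences:
  HnxIX GCCGAGG/1: at [21, 53, 96, 140, 154, 164, 201] ⇒ [22, 54, 97, 141, 155, 165, 202]
  TgoIV GGGAGATA/3: at [0, 10, 30, 40, 68, 86, 107, 132, 183, 217] ⇒ [3, 13, 33, 43, 71, 89, 110, 135, 186, 220]
  AzqIX TGATGA/6: at [123, 195, 211] ⇒ [129, 201, 217]

Pooled cuts: [3, 13, 22, 33, 43, 54, 71, 89, 97, 110, 129, 135, 141, 155, 165, 186, 201, 202, 217, 220]

Fragments:
  [0,3): 3 bp
  [3,13): 10 bp
  [13,22): 9 bp
  [22,33): 11 bp
  [33,43): 10 bp
  [43,54): 11 bp
  [54,71): 17 bp
  [71,89): 18 bp
  [89,97): 8 bp
  [97,110): 13 bp
  [110,129): 19 bp
  [129,135): 6 bp
  [135,141): 6 bp
  [141,155): 14 bp
  [155,165): 10 bp
  [165,186): 21 bp
  [186,201): 15 bp
  [201,202): 1 bp
  [202,217): 15 bp
  [217,220): 3 bp
  [220,229): 9 bp

[1,3,3,6,6,8,9,9,10,10,10,11,11,13,14,15,15,17,18,19,21]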